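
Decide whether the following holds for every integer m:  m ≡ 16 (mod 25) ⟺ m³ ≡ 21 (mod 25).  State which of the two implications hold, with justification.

(⇒) Suppose m ≡ 16 (mod 25). Write m = 25j + 16. Then (25j + 16)³ = 15625j³ + 30000j² + 19200j + 4096 = 25(625j³ + 1200j² + 768j + 163) + 21, so m³ ≡ 21 (mod 25).

(⇐) Conversely, suppose m³ ≡ 21 (mod 25). The only residue r in {0, …, 24} with r³ ≡ 21 (mod 25) is r = 16, so m ≡ 16 (mod 25).

The biconditional holds.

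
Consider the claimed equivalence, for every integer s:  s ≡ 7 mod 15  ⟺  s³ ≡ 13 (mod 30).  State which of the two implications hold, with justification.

Only the converse holds.

Forward direction. This fails: take s = 22. Then 22 ≡ 7 (mod 15), but 22³ = 10648 ≡ 28 (mod 30), not 13.

Converse. The residues r modulo 30 with r³ ≡ 13 (mod 30) are exactly {7}, and each is ≡ 7 (mod 15).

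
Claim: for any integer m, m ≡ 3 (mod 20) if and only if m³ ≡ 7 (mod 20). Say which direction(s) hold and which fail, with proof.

(→) Suppose m ≡ 3 (mod 20). Write m = 20j + 3. Then (20j + 3)³ = 8000j³ + 3600j² + 540j + 27 = 20(400j³ + 180j² + 27j + 1) + 7, so m³ ≡ 7 (mod 20).

(←) Conversely, suppose m³ ≡ 7 (mod 20). The only residue r in {0, …, 19} with r³ ≡ 7 (mod 20) is r = 3, so m ≡ 3 (mod 20).

Equivalent; both directions hold.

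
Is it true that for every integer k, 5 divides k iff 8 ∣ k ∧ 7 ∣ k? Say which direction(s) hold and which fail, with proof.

(⟹) This fails: take k = 5. Certainly 5 ∣ 5, but 8 ∤ 5.

(⟸) This fails: take k = 56. Both 8 ∣ 56 and 7 ∣ 56, yet 56 is not a multiple of 5 (since 56 = 11·5 + 1), so 5 ∤ 56.

Neither implication holds.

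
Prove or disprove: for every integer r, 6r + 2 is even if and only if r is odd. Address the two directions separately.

Not equivalent: only (⇐) holds.

[⇒] This fails: take r = 6. Then 6r + 2 = 38, which is even, yet r = 6 is even, not odd.

[⇐] Suppose r is odd. Since 6 is even, 6r is even for every r, so 6r + 2 has the same parity as 2, which is even. Hence 6r + 2 is even.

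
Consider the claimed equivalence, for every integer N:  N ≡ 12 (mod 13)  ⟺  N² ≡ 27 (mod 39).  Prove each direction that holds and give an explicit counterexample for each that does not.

Neither implication holds.

Forward direction. This fails: take N = 25. Then 25 ≡ 12 (mod 13), but 25² = 625 ≡ 1 (mod 39), not 27.

Converse. This fails: take N = 27. Then 27² = 729 ≡ 27 (mod 39), yet 27 ≡ 1 (mod 13), not 12.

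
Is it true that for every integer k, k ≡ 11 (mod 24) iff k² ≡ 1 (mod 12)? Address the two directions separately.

(⟹) Suppose k ≡ 11 (mod 24). Then k² ≡ 11² = 121 (mod 24), and since 12 ∣ 24, also k² ≡ 1 (mod 12).

(⟸) This fails: take k = 1. Then 1² = 1 ≡ 1 (mod 12), yet 1 ≡ 1 (mod 24), not 11.

Only the forward direction holds.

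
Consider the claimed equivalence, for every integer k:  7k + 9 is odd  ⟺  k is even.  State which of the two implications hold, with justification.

The biconditional holds.

(→) Suppose 7k + 9 is odd. Since 7 is odd, 7k and k have the same parity, so 7k + 9 ≡ k + 9 (mod 2). As 9 is odd, 7k + 9 is odd exactly when k is even. Thus k is even.

(←) Conversely, suppose k is even; write k = 2j. Then 7k + 9 = 7·(2j) + 9 = 2·7j + 9, which is odd.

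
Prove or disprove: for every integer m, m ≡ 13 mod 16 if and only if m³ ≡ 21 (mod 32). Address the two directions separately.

Not equivalent: only (⇐) holds.

(⇒) This fails: take m = 29. Then 29 ≡ 13 (mod 16), but 29³ = 24389 ≡ 5 (mod 32), not 21.

(⇐) Conversely, the residues r modulo 32 with r³ ≡ 21 (mod 32) are exactly {13}, and each is ≡ 13 (mod 16).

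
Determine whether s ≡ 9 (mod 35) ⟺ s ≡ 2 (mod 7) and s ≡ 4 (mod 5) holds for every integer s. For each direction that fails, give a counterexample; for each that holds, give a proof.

Both implications hold.

(⇒) Suppose s ≡ 9 (mod 35); write s = 35j + 9. Since 7 ∣ 35, reducing mod 7 gives s ≡ 9 ≡ 2 (mod 7); since 5 ∣ 35, reducing mod 5 gives s ≡ 9 ≡ 4 (mod 5).

(⇐) Conversely, if s ≡ 2 (mod 7) and s ≡ 4 (mod 5), then by the Chinese remainder theorem s ≡ 9 (mod 35). This is exactly s ≡ 9 (mod 35).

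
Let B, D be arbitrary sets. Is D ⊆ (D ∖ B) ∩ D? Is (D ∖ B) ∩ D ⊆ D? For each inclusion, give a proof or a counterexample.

The sets are not equal: only the reverse inclusion holds.

(⟹) This inclusion fails. Take B = {1}, D = {1}; then 1 ∈ D but 1 ∉ (D ∖ B) ∩ D.

(⟸) Let x ∈ (D ∖ B) ∩ D. Then x ∈ D and x ∉ B, from which x ∈ D.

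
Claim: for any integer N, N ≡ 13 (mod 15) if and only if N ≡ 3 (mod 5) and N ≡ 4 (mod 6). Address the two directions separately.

Converse. If N ≡ 3 (mod 5) and N ≡ 4 (mod 6), then by the Chinese remainder theorem N ≡ 28 (mod 30). Since 28 ≡ 13 (mod 15) and 15 ∣ 30, we get N ≡ 13 (mod 15).

Forward direction. This fails: N = 13 gives 13 ≡ 13 (mod 15) but 13 ≡ 1 (mod 6), so the conjunction on the right does not hold.

Only the converse holds.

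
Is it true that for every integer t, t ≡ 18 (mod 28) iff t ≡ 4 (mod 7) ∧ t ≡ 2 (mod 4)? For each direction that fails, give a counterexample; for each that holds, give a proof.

(⟹) Suppose t ≡ 18 (mod 28); write t = 28j + 18. Since 7 ∣ 28, reducing mod 7 gives t ≡ 18 ≡ 4 (mod 7); since 4 ∣ 28, reducing mod 4 gives t ≡ 18 ≡ 2 (mod 4).

(⟸) Conversely, if t ≡ 4 (mod 7) and t ≡ 2 (mod 4), then by the Chinese remainder theorem t ≡ 18 (mod 28). This is exactly t ≡ 18 (mod 28).

Both implications hold.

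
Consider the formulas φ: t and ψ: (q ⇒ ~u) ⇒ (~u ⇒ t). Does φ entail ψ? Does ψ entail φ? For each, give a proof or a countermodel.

Only the forward implication holds.

(⟹) Assume the antecedent. If t is true, (q ⇒ ~u) ⇒ (~u ⇒ t) reduces to true regardless of the other variables. If t is false, the antecedent cannot hold. Either way (q ⇒ ~u) ⇒ (~u ⇒ t) holds.

(⟸) This fails. Under t = F, q = F, u = T, the left side is false but the right side is true.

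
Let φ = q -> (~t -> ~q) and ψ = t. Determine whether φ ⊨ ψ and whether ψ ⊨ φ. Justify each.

Not equivalent: only (⇐) holds.

Converse. Assume the antecedent. If t is true, q -> (~t -> ~q) reduces to true regardless of the other variables. If t is false, the antecedent cannot hold. Either way q -> (~t -> ~q) holds.

Forward direction. This fails. Under t = F, q = F, the left side is true but the right side is false.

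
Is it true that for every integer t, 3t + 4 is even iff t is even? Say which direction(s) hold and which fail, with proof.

Both directions hold.

(⇒) Suppose 3t + 4 is even. Since 3 is odd, 3t and t have the same parity, so 3t + 4 ≡ t + 4 (mod 2). As 4 is even, 3t + 4 is even exactly when t is even. Thus t is even.

(⇐) Conversely, suppose t is even; write t = 2j. Then 3t + 4 = 3·(2j) + 4 = 2·3j + 4, which is even.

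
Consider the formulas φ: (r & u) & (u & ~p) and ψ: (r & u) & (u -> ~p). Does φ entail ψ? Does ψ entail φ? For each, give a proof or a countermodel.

Equivalent; both directions hold.

(⇒) Assume the antecedent. If p is true, the antecedent cannot hold. If p is false, the antecedent forces (p = F, r = T, u = T), and (r & u) & (u -> ~p) holds there. Either way (r & u) & (u -> ~p) holds.

(⇐) Assume the antecedent. If p is true, the antecedent cannot hold. If p is false, the antecedent forces (p = F, r = T, u = T), and (r & u) & (u & ~p) holds there. Either way (r & u) & (u & ~p) holds.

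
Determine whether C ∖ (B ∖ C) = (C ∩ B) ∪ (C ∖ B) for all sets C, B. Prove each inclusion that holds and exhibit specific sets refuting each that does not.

(⟹) Let x ∈ C ∖ (B ∖ C). Then either x ∈ C and x ∉ B; or x ∈ C ∩ B. In each case x ∈ (C ∩ B) ∪ (C ∖ B), so C ∖ (B ∖ C) ⊆ (C ∩ B) ∪ (C ∖ B).

(⟸) Let x ∈ (C ∩ B) ∪ (C ∖ B). Then either x ∈ C and x ∉ B; or x ∈ C ∩ B. In each case x ∈ C ∖ (B ∖ C), so (C ∩ B) ∪ (C ∖ B) ⊆ C ∖ (B ∖ C).

Both inclusions hold.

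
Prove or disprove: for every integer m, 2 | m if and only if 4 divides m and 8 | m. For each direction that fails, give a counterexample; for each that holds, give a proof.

(→) This fails: take m = 2. Certainly 2 ∣ 2, but 4 ∤ 2.

(←) Suppose 4 ∣ m and 8 ∣ m. Any common multiple of 4 and 8 is a multiple of their lcm; here lcm(4, 8) = 4·8/gcd(4, 8) = 32/4 = 8, so 8 ∣ m. Since 2 ∣ 8, it follows that 2 ∣ m.

Only the reverse direction holds.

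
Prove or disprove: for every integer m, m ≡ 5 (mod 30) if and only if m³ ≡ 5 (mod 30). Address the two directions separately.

Both implications hold.

(⇒) Suppose m ≡ 5 (mod 30). Write m = 30j + 5. Then (30j + 5)³ = 27000j³ + 13500j² + 2250j + 125 = 30(900j³ + 450j² + 75j + 4) + 5, so m³ ≡ 5 (mod 30).

(⇐) Conversely, suppose m³ ≡ 5 (mod 30). The only residue r in {0, …, 29} with r³ ≡ 5 (mod 30) is r = 5, so m ≡ 5 (mod 30).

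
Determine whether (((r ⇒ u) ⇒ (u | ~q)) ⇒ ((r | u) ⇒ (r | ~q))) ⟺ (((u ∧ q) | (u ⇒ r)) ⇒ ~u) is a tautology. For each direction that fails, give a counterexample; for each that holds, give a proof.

Converse. Assume the antecedent. If u is true, the antecedent forces (r = F, u = T, q = F), and the consequent holds there. If u is false, the consequent reduces to true regardless of the other variables. Either way the consequent holds.

Forward direction. This fails. Under r = T, u = T, q = F, the left side is true but the right side is false.

The forward direction fails; the converse holds.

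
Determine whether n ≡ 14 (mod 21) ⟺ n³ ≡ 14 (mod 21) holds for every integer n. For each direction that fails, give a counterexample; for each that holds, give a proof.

[⇒] Suppose n ≡ 14 (mod 21). Write n = 21j + 14. Then (21j + 14)³ = 9261j³ + 18522j² + 12348j + 2744 = 21(441j³ + 882j² + 588j + 130) + 14, so n³ ≡ 14 (mod 21).

[⇐] Conversely, suppose n³ ≡ 14 (mod 21). The only residue r in {0, …, 20} with r³ ≡ 14 (mod 21) is r = 14, so n ≡ 14 (mod 21).

Both directions hold.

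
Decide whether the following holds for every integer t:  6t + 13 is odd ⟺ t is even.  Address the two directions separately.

(⇒) fails; (⇐) holds.

Converse. Suppose t is even. Since 6 is even, 6t is even for every t, so 6t + 13 has the same parity as 13, which is odd. Hence 6t + 13 is odd.

Forward direction. This fails: take t = 5. Then 6t + 13 = 43, which is odd, yet t = 5 is odd, not even.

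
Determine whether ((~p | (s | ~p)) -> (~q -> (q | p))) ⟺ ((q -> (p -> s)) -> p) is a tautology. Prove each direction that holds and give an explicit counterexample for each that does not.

Forward direction. This fails. Under s = F, q = T, p = F, the left side is true but the right side is false.

Converse. Assume the antecedent. If s is true, the antecedent forces (s = T, q = F, p = T) or (s = T, q = T, p = T), and the consequent holds there. If s is false, the antecedent forces (s = F, q = F, p = T) or (s = F, q = T, p = T), and the consequent holds there. Either way the consequent holds.

Not equivalent: only (⇐) holds.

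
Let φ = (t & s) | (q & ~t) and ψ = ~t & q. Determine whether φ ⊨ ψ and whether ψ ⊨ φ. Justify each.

(→) This fails. Under s = T, q = F, t = T, the left side is true but the right side is false.

(←) Assume the antecedent. If s is true, the antecedent forces (s = T, q = T, t = F), and (t & s) | (q & ~t) holds there. If s is false, the antecedent forces (s = F, q = T, t = F), and (t & s) | (q & ~t) holds there. Either way (t & s) | (q & ~t) holds.

Only the reverse direction holds.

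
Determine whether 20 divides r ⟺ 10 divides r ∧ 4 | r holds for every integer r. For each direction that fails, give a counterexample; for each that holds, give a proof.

[⇒] If 20 ∣ r, write r = 20q. Since 20 = 2·10, r = 10·(2q), so 10 ∣ r; and since 20 = 5·4, r = 4·(5q), so 4 ∣ r.

[⇐] Suppose 10 ∣ r and 4 ∣ r. Any common multiple of 10 and 4 is a multiple of their lcm; here lcm(10, 4) = 10·4/gcd(10, 4) = 40/2 = 20, so 20 ∣ r.

Both directions hold; the statement is true.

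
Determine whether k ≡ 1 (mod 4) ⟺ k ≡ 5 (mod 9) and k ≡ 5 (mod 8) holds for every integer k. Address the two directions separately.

Forward direction. This fails: k = 1 gives 1 ≡ 1 (mod 4) but 1 ≡ 1 (mod 9), so the conjunction on the right does not hold.

Converse. If k ≡ 5 (mod 9) and k ≡ 5 (mod 8), then by the Chinese remainder theorem k ≡ 5 (mod 72). Since 5 ≡ 1 (mod 4) and 4 ∣ 72, we get k ≡ 1 (mod 4).

Not equivalent: only (⇐) holds.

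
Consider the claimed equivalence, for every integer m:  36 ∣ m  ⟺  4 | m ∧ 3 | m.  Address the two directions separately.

(⟹) If 36 ∣ m, write m = 36q. Since 36 = 9·4, m = 4·(9q), so 4 ∣ m; and since 36 = 12·3, m = 3·(12q), so 3 ∣ m.

(⟸) This fails: take m = 12. Both 4 ∣ 12 and 3 ∣ 12, yet 12 is not a multiple of 36 (since 12 = 0·36 + 12), so 36 ∤ 12.

The forward direction holds; the converse fails.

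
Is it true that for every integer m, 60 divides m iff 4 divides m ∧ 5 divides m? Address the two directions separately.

(⇐) This fails: take m = 20. Both 4 ∣ 20 and 5 ∣ 20, yet 20 is not a multiple of 60 (since 20 = 0·60 + 20), so 60 ∤ 20.

(⇒) If 60 ∣ m, write m = 60q. Since 60 = 15·4, m = 4·(15q), so 4 ∣ m; and since 60 = 12·5, m = 5·(12q), so 5 ∣ m.

Only the forward implication holds.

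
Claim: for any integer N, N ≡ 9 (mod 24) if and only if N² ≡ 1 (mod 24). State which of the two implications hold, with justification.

Both directions fail.

(→) This fails: take N = 9. Then 9 ≡ 9 (mod 24), but 9² = 81 ≡ 9 (mod 24), not 1.

(←) This fails: take N = 1. Then 1² = 1 ≡ 1 (mod 24), yet 1 ≡ 1 (mod 24), not 9.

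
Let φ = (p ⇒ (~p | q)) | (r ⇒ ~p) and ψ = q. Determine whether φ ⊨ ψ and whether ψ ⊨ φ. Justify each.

Not equivalent: only (⇐) holds.

(⇒) This fails. Under r = F, q = F, p = F, the left side is true but the right side is false.

(⇐) Assume the antecedent. If r is true, the antecedent forces (r = T, q = T, p = F) or (r = T, q = T, p = T), and (p ⇒ (~p | q)) | (r ⇒ ~p) holds there. If r is false, (p ⇒ (~p | q)) | (r ⇒ ~p) reduces to true regardless of the other variables. Either way (p ⇒ (~p | q)) | (r ⇒ ~p) holds.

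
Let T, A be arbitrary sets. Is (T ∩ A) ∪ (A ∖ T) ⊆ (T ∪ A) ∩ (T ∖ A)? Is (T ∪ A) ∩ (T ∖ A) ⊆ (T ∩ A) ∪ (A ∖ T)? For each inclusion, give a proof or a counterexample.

(⟹) This inclusion fails. Take T = ∅, A = {1}; then 1 ∈ (T ∩ A) ∪ (A ∖ T) but 1 ∉ (T ∪ A) ∩ (T ∖ A).

(⟸) This inclusion fails. Take T = {1}, A = ∅; then 1 ∈ (T ∪ A) ∩ (T ∖ A) but 1 ∉ (T ∩ A) ∪ (A ∖ T).

Neither inclusion holds.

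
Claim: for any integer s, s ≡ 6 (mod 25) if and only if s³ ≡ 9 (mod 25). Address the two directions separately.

Forward direction. This fails: take s = 6. Then 6 ≡ 6 (mod 25), but 6³ = 216 ≡ 16 (mod 25), not 9.

Converse. This fails: take s = 19. Then 19³ = 6859 ≡ 9 (mod 25), yet 19 ≡ 19 (mod 25), not 6.

(⇒) fails and (⇐) fails.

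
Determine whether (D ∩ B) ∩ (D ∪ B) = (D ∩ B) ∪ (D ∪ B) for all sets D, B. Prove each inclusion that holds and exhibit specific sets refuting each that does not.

(⟹) Let x ∈ (D ∩ B) ∩ (D ∪ B). Then x ∈ D ∩ B, from which x ∈ (D ∩ B) ∪ (D ∪ B).

(⟸) This inclusion fails. Take D = {1}, B = ∅; then 1 ∈ (D ∩ B) ∪ (D ∪ B) but 1 ∉ (D ∩ B) ∩ (D ∪ B).

Only the forward inclusion holds.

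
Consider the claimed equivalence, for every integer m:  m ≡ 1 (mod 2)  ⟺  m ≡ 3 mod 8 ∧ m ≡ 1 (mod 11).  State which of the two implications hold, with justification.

Not equivalent: only (⇐) holds.

(→) This fails: m = 1 gives 1 ≡ 1 (mod 2) but 1 ≡ 1 (mod 8), so the conjunction on the right does not hold.

(←) Conversely, if m ≡ 3 (mod 8) and m ≡ 1 (mod 11), then by the Chinese remainder theorem m ≡ 67 (mod 88). Since 67 ≡ 1 (mod 2) and 2 ∣ 88, we get m ≡ 1 (mod 2).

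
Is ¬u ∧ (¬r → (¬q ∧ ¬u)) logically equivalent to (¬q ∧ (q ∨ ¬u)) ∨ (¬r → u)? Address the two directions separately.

(⇒) holds; (⇐) fails.

[⇒] Assume the antecedent. If r is true, (¬q ∧ (q ∨ ¬u)) ∨ (¬r → u) reduces to true regardless of the other variables. If r is false, the antecedent forces (r = F, u = F, q = F), and (¬q ∧ (q ∨ ¬u)) ∨ (¬r → u) holds there. Either way (¬q ∧ (q ∨ ¬u)) ∨ (¬r → u) holds.

[⇐] This fails. Under r = F, u = T, q = F, the left side is false but the right side is true.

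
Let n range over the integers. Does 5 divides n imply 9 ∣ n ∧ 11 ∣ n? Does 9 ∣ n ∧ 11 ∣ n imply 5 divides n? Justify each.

Forward direction. This fails: take n = 5. Certainly 5 ∣ 5, but 9 ∤ 5.

Converse. This fails: take n = 99. Both 9 ∣ 99 and 11 ∣ 99, yet 99 is not a multiple of 5 (since 99 = 19·5 + 4), so 5 ∤ 99.

Neither direction holds.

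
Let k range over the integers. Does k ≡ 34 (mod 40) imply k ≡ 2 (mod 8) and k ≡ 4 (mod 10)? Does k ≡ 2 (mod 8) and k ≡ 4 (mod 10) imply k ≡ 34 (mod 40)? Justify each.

Equivalent; both directions hold.

Converse. If k ≡ 2 (mod 8) and k ≡ 4 (mod 10), then by the Chinese remainder theorem k ≡ 34 (mod 40). This is exactly k ≡ 34 (mod 40).

Forward direction. Suppose k ≡ 34 (mod 40); write k = 40j + 34. Since 8 ∣ 40, reducing mod 8 gives k ≡ 34 ≡ 2 (mod 8); since 10 ∣ 40, reducing mod 10 gives k ≡ 34 ≡ 4 (mod 10).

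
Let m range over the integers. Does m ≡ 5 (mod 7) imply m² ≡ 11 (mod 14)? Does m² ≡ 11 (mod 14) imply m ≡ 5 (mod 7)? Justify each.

Neither direction holds.

(⟹) This fails: take m = 12. Then 12 ≡ 5 (mod 7), but 12² = 144 ≡ 4 (mod 14), not 11.

(⟸) This fails: take m = 9. Then 9² = 81 ≡ 11 (mod 14), yet 9 ≡ 2 (mod 7), not 5.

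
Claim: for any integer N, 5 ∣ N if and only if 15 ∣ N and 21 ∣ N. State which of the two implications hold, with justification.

(⟹) This fails: take N = 5. Certainly 5 ∣ 5, but 15 ∤ 5.

(⟸) Suppose 15 ∣ N and 21 ∣ N. Any common multiple of 15 and 21 is a multiple of their lcm; here lcm(15, 21) = 15·21/gcd(15, 21) = 315/3 = 105, so 105 ∣ N. Since 5 ∣ 105, it follows that 5 ∣ N.

Not equivalent: only (⇐) holds.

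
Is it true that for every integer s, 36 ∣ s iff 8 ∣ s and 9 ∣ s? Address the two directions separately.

(⇒) This fails: take s = 36. Certainly 36 ∣ 36, but 8 ∤ 36.

(⇐) Suppose 8 ∣ s and 9 ∣ s. Any common multiple of 8 and 9 is a multiple of their lcm; here gcd(8, 9) = 1, so lcm(8, 9) = 8·9 = 72, so 72 ∣ s. Since 36 ∣ 72, it follows that 36 ∣ s.

The forward direction fails; the converse holds.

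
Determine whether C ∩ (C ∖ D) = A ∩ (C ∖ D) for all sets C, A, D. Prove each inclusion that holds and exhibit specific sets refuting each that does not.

(⟹) This inclusion fails. Take C = {1}, A = ∅, D = ∅; then 1 ∈ C ∩ (C ∖ D) but 1 ∉ A ∩ (C ∖ D).

(⟸) Let x ∈ A ∩ (C ∖ D). Then x ∈ C ∩ A and x ∉ D, from which x ∈ C ∩ (C ∖ D).

(⊆) fails; (⊇) holds.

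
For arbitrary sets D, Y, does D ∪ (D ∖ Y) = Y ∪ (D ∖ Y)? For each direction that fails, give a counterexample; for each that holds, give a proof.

The sets are not equal: only the forward inclusion holds.

(⊆) Let x ∈ D ∪ (D ∖ Y). Then either x ∈ D and x ∉ Y; or x ∈ D ∩ Y. In each case x ∈ Y ∪ (D ∖ Y), so D ∪ (D ∖ Y) ⊆ Y ∪ (D ∖ Y).

(⊇) This inclusion fails. Take D = ∅, Y = {1}; then 1 ∈ Y ∪ (D ∖ Y) but 1 ∉ D ∪ (D ∖ Y).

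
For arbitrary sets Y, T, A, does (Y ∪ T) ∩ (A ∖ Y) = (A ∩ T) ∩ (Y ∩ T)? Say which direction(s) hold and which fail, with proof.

(⟹) This inclusion fails. Take Y = ∅, T = {1}, A = {1}; then 1 ∈ (Y ∪ T) ∩ (A ∖ Y) but 1 ∉ (A ∩ T) ∩ (Y ∩ T).

(⟸) This inclusion fails. Take Y = {1}, T = {1}, A = {1}; then 1 ∈ (A ∩ T) ∩ (Y ∩ T) but 1 ∉ (Y ∪ T) ∩ (A ∖ Y).

Neither inclusion holds.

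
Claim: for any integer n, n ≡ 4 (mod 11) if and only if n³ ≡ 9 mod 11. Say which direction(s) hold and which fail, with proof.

(⟸) For the converse, argue contrapositively. If n ≢ 4 (mod 11), then n is congruent to one of 0, 1, 2, 3, 5, 6, 7, 8, 9, 10 modulo 11, and these give n³ ≡ 0, 1, 8, 5, 4, 7, 2, 6, 3, 10 respectively — never 9.

(⟹) Suppose n ≡ 4 (mod 11). Write n = 11j + 4. Then (11j + 4)³ = 1331j³ + 1452j² + 528j + 64 = 11(121j³ + 132j² + 48j + 5) + 9, so n³ ≡ 9 (mod 11).

Both directions hold.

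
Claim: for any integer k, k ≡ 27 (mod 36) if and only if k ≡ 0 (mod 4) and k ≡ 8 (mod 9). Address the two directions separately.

(⇒) fails and (⇐) fails.

Forward direction. This fails: k = 27 gives 27 ≡ 27 (mod 36) but 27 ≡ 3 (mod 4), so the conjunction on the right does not hold.

Converse. This fails: k = 8 satisfies both congruences on the right (8 ≡ 0 mod 4 and 8 ≡ 8 mod 9) yet 8 ≡ 8 (mod 36), not 27.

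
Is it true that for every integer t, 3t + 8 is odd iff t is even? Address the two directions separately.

(→) This fails: t = 3 gives 3t + 8 = 17, which is odd, but 3 is odd, not even.

(←) This also fails: t = 0 is even, but 3t + 8 = 8 is even, not odd.

(⇒) fails and (⇐) fails.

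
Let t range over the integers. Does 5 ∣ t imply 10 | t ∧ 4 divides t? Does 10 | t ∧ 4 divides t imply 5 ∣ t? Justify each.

Forward direction. This fails: take t = 5. Certainly 5 ∣ 5, but 10 ∤ 5.

Converse. Suppose 10 ∣ t and 4 ∣ t. Any common multiple of 10 and 4 is a multiple of their lcm; here lcm(10, 4) = 10·4/gcd(10, 4) = 40/2 = 20, so 20 ∣ t. Since 5 ∣ 20, it follows that 5 ∣ t.

Only the reverse direction holds.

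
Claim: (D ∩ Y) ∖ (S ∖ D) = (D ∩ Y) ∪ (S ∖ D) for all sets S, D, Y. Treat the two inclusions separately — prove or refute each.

(⊆) holds; (⊇) fails.

Reverse inclusion. This inclusion fails. Take S = {1}, D = ∅, Y = ∅; then 1 ∈ (D ∩ Y) ∪ (S ∖ D) but 1 ∉ (D ∩ Y) ∖ (S ∖ D).

Forward inclusion. Let x ∈ (D ∩ Y) ∖ (S ∖ D). Then either x ∈ D ∩ Y and x ∉ S; or x ∈ S ∩ D ∩ Y. In each case x ∈ (D ∩ Y) ∪ (S ∖ D), so (D ∩ Y) ∖ (S ∖ D) ⊆ (D ∩ Y) ∪ (S ∖ D).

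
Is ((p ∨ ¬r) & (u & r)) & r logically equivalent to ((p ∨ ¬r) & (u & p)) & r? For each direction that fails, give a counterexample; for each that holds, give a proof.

(⇐) Assume the antecedent. If r is true, the antecedent forces (r = T, u = T, p = T), and ((p ∨ ¬r) & (u & r)) & r holds there. If r is false, the antecedent cannot hold. Either way ((p ∨ ¬r) & (u & r)) & r holds.

(⇒) Assume the antecedent. If r is true, the antecedent forces (r = T, u = T, p = T), and ((p ∨ ¬r) & (u & p)) & r holds there. If r is false, the antecedent cannot hold. Either way ((p ∨ ¬r) & (u & p)) & r holds.

The biconditional holds.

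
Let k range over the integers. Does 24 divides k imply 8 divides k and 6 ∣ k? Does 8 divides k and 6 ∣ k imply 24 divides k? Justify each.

Both directions hold; the statement is true.

[⇒] If 24 ∣ k, write k = 24q. Since 24 = 3·8, k = 8·(3q), so 8 ∣ k; and since 24 = 4·6, k = 6·(4q), so 6 ∣ k.

[⇐] Suppose 8 ∣ k and 6 ∣ k. Any common multiple of 8 and 6 is a multiple of their lcm; here lcm(8, 6) = 8·6/gcd(8, 6) = 48/2 = 24, so 24 ∣ k.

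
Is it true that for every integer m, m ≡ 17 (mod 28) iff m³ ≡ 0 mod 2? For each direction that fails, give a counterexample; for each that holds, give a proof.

(⟹) This fails: take m = 17. Then 17 ≡ 17 (mod 28), but 17³ = 4913 ≡ 1 (mod 2), not 0.

(⟸) This fails: take m = 0. Then 0³ = 0 ≡ 0 (mod 2), yet 0 ≡ 0 (mod 28), not 17.

(⇒) fails and (⇐) fails.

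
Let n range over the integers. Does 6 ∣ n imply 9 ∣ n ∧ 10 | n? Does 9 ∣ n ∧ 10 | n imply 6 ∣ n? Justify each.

(→) This fails: take n = 6. Certainly 6 ∣ 6, but 9 ∤ 6.

(←) Suppose 9 ∣ n and 10 ∣ n. Any common multiple of 9 and 10 is a multiple of their lcm; here gcd(9, 10) = 1, so lcm(9, 10) = 9·10 = 90, so 90 ∣ n. Since 6 ∣ 90, it follows that 6 ∣ n.

(⇒) fails; (⇐) holds.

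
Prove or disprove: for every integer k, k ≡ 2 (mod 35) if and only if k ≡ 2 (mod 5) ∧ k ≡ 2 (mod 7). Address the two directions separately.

Both directions hold.

(⇒) Suppose k ≡ 2 (mod 35); write k = 35j + 2. Since 5 ∣ 35, reducing mod 5 gives k ≡ 2 (mod 5); since 7 ∣ 35, reducing mod 7 gives k ≡ 2 (mod 7).

(⇐) Conversely, if k ≡ 2 (mod 5) and k ≡ 2 (mod 7), then by the Chinese remainder theorem k ≡ 2 (mod 35). This is exactly k ≡ 2 (mod 35).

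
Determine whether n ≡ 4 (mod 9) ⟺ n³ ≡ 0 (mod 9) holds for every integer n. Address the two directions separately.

Neither implication holds.

[⇒] This fails: take n = 4. Then 4 ≡ 4 (mod 9), but 4³ = 64 ≡ 1 (mod 9), not 0.

[⇐] This fails: take n = 0. Then 0³ = 0 ≡ 0 (mod 9), yet 0 ≡ 0 (mod 9), not 4.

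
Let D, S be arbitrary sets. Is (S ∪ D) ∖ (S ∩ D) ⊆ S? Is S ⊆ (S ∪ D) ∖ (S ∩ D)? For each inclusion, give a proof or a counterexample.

(⟹) This inclusion fails. Take D = {1}, S = ∅; then 1 ∈ (S ∪ D) ∖ (S ∩ D) but 1 ∉ S.

(⟸) This inclusion fails. Take D = {1}, S = {1}; then 1 ∈ S but 1 ∉ (S ∪ D) ∖ (S ∩ D).

(⊆) fails and (⊇) fails.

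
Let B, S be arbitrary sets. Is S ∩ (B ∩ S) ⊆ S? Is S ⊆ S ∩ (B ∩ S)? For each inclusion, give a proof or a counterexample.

(⊆) Let x ∈ S ∩ (B ∩ S). Then x ∈ B ∩ S, from which x ∈ S.

(⊇) This inclusion fails. Take B = ∅, S = {1}; then 1 ∈ S but 1 ∉ S ∩ (B ∩ S).

The sets are not equal: only the forward inclusion holds.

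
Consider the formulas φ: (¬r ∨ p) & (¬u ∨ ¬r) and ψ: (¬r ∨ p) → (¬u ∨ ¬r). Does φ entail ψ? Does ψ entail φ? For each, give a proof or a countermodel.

(⟸) This fails. Under u = F, p = F, r = T, the left side is false but the right side is true.

(⟹) Assume the antecedent. If u is true, the antecedent forces (u = T, p = F, r = F) or (u = T, p = T, r = F), and (¬r ∨ p) → (¬u ∨ ¬r) holds there. If u is false, (¬r ∨ p) → (¬u ∨ ¬r) reduces to true regardless of the other variables. Either way (¬r ∨ p) → (¬u ∨ ¬r) holds.

Not equivalent: only (⇒) holds.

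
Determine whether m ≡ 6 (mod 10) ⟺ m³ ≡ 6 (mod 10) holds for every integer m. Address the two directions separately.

[⇐] Suppose m³ ≡ 6 (mod 10). The only residue r in {0, …, 9} with r³ ≡ 6 (mod 10) is r = 6, so m ≡ 6 (mod 10).

[⇒] Suppose m ≡ 6 (mod 10). Write m = 10j + 6. Then (10j + 6)³ = 1000j³ + 1800j² + 1080j + 216 = 10(100j³ + 180j² + 108j + 21) + 6, so m³ ≡ 6 (mod 10).

Both directions hold; the statement is true.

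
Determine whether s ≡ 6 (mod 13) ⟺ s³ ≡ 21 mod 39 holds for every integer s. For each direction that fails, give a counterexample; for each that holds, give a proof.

(⟹) This fails: take s = 19. Then 19 ≡ 6 (mod 13), but 19³ = 6859 ≡ 34 (mod 39), not 21.

(⟸) This fails: take s = 15. Then 15³ = 3375 ≡ 21 (mod 39), yet 15 ≡ 2 (mod 13), not 6.

(⇒) fails and (⇐) fails.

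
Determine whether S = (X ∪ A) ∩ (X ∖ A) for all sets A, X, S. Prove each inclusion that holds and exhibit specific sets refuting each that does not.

Forward inclusion. This inclusion fails. Take A = ∅, X = ∅, S = {1}; then 1 ∈ S but 1 ∉ (X ∪ A) ∩ (X ∖ A).

Reverse inclusion. This inclusion fails. Take A = ∅, X = {1}, S = ∅; then 1 ∈ (X ∪ A) ∩ (X ∖ A) but 1 ∉ S.

Both inclusions fail.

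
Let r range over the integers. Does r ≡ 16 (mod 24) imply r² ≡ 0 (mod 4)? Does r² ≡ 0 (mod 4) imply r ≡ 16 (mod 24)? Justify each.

(⟹) Suppose r ≡ 16 (mod 24). Then r² ≡ 16² = 256 (mod 24), and since 4 ∣ 24, also r² ≡ 0 (mod 4).

(⟸) This fails: take r = 0. Then 0² = 0 ≡ 0 (mod 4), yet 0 ≡ 0 (mod 24), not 16.

Not equivalent: only (⇒) holds.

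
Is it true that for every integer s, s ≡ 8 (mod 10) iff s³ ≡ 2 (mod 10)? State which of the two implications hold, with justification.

Both directions hold.

Converse. For the converse, argue contrapositively. If s ≢ 8 (mod 10), then s is congruent to one of 0, 1, 2, 3, 4, 5, 6, 7, 9 modulo 10, and these give s³ ≡ 0, 1, 8, 7, 4, 5, 6, 3, 9 respectively — never 2.

Forward direction. Suppose s ≡ 8 (mod 10). Write s = 10j + 8. Then (10j + 8)³ = 1000j³ + 2400j² + 1920j + 512 = 10(100j³ + 240j² + 192j + 51) + 2, so s³ ≡ 2 (mod 10).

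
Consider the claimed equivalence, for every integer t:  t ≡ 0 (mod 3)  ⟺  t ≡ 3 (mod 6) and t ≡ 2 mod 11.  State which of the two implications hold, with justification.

(⇐) If t ≡ 3 (mod 6) and t ≡ 2 (mod 11), then by the Chinese remainder theorem t ≡ 57 (mod 66). Since 57 ≡ 0 (mod 3) and 3 ∣ 66, we get t ≡ 0 (mod 3).

(⇒) This fails: t = 0 gives 0 ≡ 0 (mod 3) but 0 ≡ 0 (mod 6), so the conjunction on the right does not hold.

Only the converse holds.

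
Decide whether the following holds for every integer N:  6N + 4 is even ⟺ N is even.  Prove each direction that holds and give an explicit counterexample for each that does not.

(⇒) This fails: take N = 3. Then 6N + 4 = 22, which is even, yet N = 3 is odd, not even.

(⇐) Suppose N is even. Since 6 is even, 6N is even for every N, so 6N + 4 has the same parity as 4, which is even. Hence 6N + 4 is even.

The forward direction fails; the converse holds.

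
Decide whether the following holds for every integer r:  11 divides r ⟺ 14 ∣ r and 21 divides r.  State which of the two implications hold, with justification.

(⇒) This fails: take r = 11. Certainly 11 ∣ 11, but 14 ∤ 11.

(⇐) This fails: take r = 42. Both 14 ∣ 42 and 21 ∣ 42, yet 42 is not a multiple of 11 (since 42 = 3·11 + 9), so 11 ∤ 42.

Neither direction holds.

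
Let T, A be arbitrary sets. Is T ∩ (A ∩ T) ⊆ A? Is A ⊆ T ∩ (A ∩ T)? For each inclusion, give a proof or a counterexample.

Reverse inclusion. This inclusion fails. Take T = ∅, A = {1}; then 1 ∈ A but 1 ∉ T ∩ (A ∩ T).

Forward inclusion. Let x ∈ T ∩ (A ∩ T). Then x ∈ T ∩ A, from which x ∈ A.

The sets are not equal: only the forward inclusion holds.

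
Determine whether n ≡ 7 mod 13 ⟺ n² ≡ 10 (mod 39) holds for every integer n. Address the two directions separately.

Both directions fail.

(→) This fails: take n = 33. Then 33 ≡ 7 (mod 13), but 33² = 1089 ≡ 36 (mod 39), not 10.

(←) This fails: take n = 19. Then 19² = 361 ≡ 10 (mod 39), yet 19 ≡ 6 (mod 13), not 7.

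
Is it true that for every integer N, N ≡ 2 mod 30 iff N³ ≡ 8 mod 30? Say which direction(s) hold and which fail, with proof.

(→) Suppose N ≡ 2 mod 30. Write N = 30j + 2. Then (30j + 2)³ = 27000j³ + 5400j² + 360j + 8 = 30(900j³ + 180j² + 12j) + 8, so N³ ≡ 8 (mod 30).

(←) Conversely, suppose N³ ≡ 8 (mod 30). The only residue r in {0, …, 29} with r³ ≡ 8 (mod 30) is r = 2, so N ≡ 2 (mod 30).

Both directions hold; the statement is true.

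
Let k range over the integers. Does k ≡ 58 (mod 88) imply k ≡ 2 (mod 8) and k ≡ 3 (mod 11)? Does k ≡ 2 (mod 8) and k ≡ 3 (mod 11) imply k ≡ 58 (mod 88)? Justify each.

Forward direction. Suppose k ≡ 58 (mod 88); write k = 88j + 58. Since 8 ∣ 88, reducing mod 8 gives k ≡ 58 ≡ 2 (mod 8); since 11 ∣ 88, reducing mod 11 gives k ≡ 58 ≡ 3 (mod 11).

Converse. If k ≡ 2 (mod 8) and k ≡ 3 (mod 11), then by the Chinese remainder theorem k ≡ 58 (mod 88). This is exactly k ≡ 58 (mod 88).

Both directions hold.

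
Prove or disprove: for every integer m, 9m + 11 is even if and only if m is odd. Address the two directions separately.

The biconditional holds.

(⇐) Suppose m is odd; write m = 2j + 1. Then 9m + 11 = 9·(2j + 1) + 11 = 2·9j + 20, which is even.

(⇒) Suppose 9m + 11 is even. Since 9 is odd, 9m and m have the same parity, so 9m + 11 ≡ m + 11 (mod 2). As 11 is odd, 9m + 11 is even exactly when m is odd. Thus m is odd.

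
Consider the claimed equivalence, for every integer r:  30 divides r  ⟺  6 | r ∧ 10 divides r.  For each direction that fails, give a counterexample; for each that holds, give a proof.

Both implications hold.

[⇒] If 30 ∣ r, write r = 30q. Since 30 = 5·6, r = 6·(5q), so 6 ∣ r; and since 30 = 3·10, r = 10·(3q), so 10 ∣ r.

[⇐] Suppose 6 ∣ r and 10 ∣ r. Any common multiple of 6 and 10 is a multiple of their lcm; here lcm(6, 10) = 6·10/gcd(6, 10) = 60/2 = 30, so 30 ∣ r.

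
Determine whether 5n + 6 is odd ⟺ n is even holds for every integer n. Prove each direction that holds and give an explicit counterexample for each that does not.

(⟹) This fails: n = 7 gives 5n + 6 = 41, which is odd, but 7 is odd, not even.

(⟸) This also fails: n = 6 is even, but 5n + 6 = 36 is even, not odd.

Neither implication holds.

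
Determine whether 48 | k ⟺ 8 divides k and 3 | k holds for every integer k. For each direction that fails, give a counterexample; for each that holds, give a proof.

The forward direction holds; the converse fails.

(→) If 48 ∣ k, write k = 48q. Since 48 = 6·8, k = 8·(6q), so 8 ∣ k; and since 48 = 16·3, k = 3·(16q), so 3 ∣ k.

(←) This fails: take k = 24. Both 8 ∣ 24 and 3 ∣ 24, yet 24 is not a multiple of 48 (since 24 = 0·48 + 24), so 48 ∤ 24.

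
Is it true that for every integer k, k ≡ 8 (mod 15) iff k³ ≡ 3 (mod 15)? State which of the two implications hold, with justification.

(⇒) fails and (⇐) fails.

[⇒] This fails: take k = 8. Then 8 ≡ 8 (mod 15), but 8³ = 512 ≡ 2 (mod 15), not 3.

[⇐] This fails: take k = 12. Then 12³ = 1728 ≡ 3 (mod 15), yet 12 ≡ 12 (mod 15), not 8.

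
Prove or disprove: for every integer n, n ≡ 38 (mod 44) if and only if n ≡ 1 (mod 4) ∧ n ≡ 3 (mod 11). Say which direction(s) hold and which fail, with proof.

Forward direction. This fails: n = 38 gives 38 ≡ 38 (mod 44) but 38 ≡ 2 (mod 4), so the conjunction on the right does not hold.

Converse. This fails: n = 25 satisfies both congruences on the right (25 ≡ 1 mod 4 and 25 ≡ 3 mod 11) yet 25 ≡ 25 (mod 44), not 38.

Neither implication holds.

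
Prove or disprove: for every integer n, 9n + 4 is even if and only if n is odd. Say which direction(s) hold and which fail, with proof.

Neither implication holds.

[⇒] This fails: n = 0 gives 9n + 4 = 4, which is even, but 0 is even, not odd.

[⇐] This also fails: n = 3 is odd, but 9n + 4 = 31 is odd, not even.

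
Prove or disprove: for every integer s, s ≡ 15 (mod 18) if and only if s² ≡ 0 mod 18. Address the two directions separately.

(⇒) fails and (⇐) fails.

(⟹) This fails: take s = 15. Then 15 ≡ 15 (mod 18), but 15² = 225 ≡ 9 (mod 18), not 0.

(⟸) This fails: take s = 0. Then 0² = 0 ≡ 0 (mod 18), yet 0 ≡ 0 (mod 18), not 15.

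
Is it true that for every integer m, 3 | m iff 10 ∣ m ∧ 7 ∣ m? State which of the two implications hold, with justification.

[⇒] This fails: take m = 3. Certainly 3 ∣ 3, but 10 ∤ 3.

[⇐] This fails: take m = 70. Both 10 ∣ 70 and 7 ∣ 70, yet 70 is not a multiple of 3 (since 70 = 23·3 + 1), so 3 ∤ 70.

Neither implication holds.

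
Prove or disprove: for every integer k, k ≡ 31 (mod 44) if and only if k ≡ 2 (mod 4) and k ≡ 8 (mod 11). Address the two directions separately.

(→) This fails: k = 31 gives 31 ≡ 31 (mod 44) but 31 ≡ 3 (mod 4), so the conjunction on the right does not hold.

(←) This fails: k = 30 satisfies both congruences on the right (30 ≡ 2 mod 4 and 30 ≡ 8 mod 11) yet 30 ≡ 30 (mod 44), not 31.

(⇒) fails and (⇐) fails.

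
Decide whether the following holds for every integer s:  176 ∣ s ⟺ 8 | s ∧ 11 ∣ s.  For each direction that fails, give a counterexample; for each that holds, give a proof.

Not equivalent: only (⇒) holds.

(→) If 176 ∣ s, write s = 176q. Since 176 = 22·8, s = 8·(22q), so 8 ∣ s; and since 176 = 16·11, s = 11·(16q), so 11 ∣ s.

(←) This fails: take s = 88. Both 8 ∣ 88 and 11 ∣ 88, yet 88 is not a multiple of 176 (since 88 = 0·176 + 88), so 176 ∤ 88.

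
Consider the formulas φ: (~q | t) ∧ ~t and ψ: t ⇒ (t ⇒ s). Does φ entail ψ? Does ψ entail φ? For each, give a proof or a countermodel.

Not equivalent: only (⇒) holds.

(⇒) Assume the antecedent. If q is true, the antecedent cannot hold. If q is false, the antecedent forces (q = F, t = F, s = F) or (q = F, t = F, s = T), and t ⇒ (t ⇒ s) holds there. Either way t ⇒ (t ⇒ s) holds.

(⇐) This fails. Under q = T, t = F, s = F, the left side is false but the right side is true.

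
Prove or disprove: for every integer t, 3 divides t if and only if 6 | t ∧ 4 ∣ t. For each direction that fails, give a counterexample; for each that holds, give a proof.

Forward direction. This fails: take t = 3. Certainly 3 ∣ 3, but 6 ∤ 3.

Converse. Suppose 6 ∣ t and 4 ∣ t. Any common multiple of 6 and 4 is a multiple of their lcm; here lcm(6, 4) = 6·4/gcd(6, 4) = 24/2 = 12, so 12 ∣ t. Since 3 ∣ 12, it follows that 3 ∣ t.

The forward direction fails; the converse holds.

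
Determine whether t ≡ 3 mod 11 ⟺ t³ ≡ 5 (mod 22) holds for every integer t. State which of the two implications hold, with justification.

[⇒] This fails: take t = 14. Then 14 ≡ 3 (mod 11), but 14³ = 2744 ≡ 16 (mod 22), not 5.

[⇐] Conversely, the residues r modulo 22 with r³ ≡ 5 (mod 22) are exactly {3}, and each is ≡ 3 (mod 11).

(⇒) fails; (⇐) holds.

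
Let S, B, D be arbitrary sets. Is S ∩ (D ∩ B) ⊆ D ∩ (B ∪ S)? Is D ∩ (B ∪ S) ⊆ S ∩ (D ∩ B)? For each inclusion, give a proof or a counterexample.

(⊆) Let x ∈ S ∩ (D ∩ B). Then x ∈ S ∩ B ∩ D, from which x ∈ D ∩ (B ∪ S).

(⊇) This inclusion fails. Take S = {1}, B = ∅, D = {1}; then 1 ∈ D ∩ (B ∪ S) but 1 ∉ S ∩ (D ∩ B).

(⊆) holds; (⊇) fails.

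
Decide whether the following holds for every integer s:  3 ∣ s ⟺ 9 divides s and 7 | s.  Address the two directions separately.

Not equivalent: only (⇐) holds.

Forward direction. This fails: take s = 3. Certainly 3 ∣ 3, but 9 ∤ 3.

Converse. Suppose 9 ∣ s and 7 ∣ s. Any common multiple of 9 and 7 is a multiple of their lcm; here gcd(9, 7) = 1, so lcm(9, 7) = 9·7 = 63, so 63 ∣ s. Since 3 ∣ 63, it follows that 3 ∣ s.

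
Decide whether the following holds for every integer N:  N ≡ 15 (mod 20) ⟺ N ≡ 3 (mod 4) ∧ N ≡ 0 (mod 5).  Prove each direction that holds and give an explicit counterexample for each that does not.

Both directions hold.

(⟹) Suppose N ≡ 15 (mod 20); write N = 20j + 15. Since 4 ∣ 20, reducing mod 4 gives N ≡ 15 ≡ 3 (mod 4); since 5 ∣ 20, reducing mod 5 gives N ≡ 15 ≡ 0 (mod 5).

(⟸) Conversely, if N ≡ 3 (mod 4) and N ≡ 0 (mod 5), then by the Chinese remainder theorem N ≡ 15 (mod 20). This is exactly N ≡ 15 (mod 20).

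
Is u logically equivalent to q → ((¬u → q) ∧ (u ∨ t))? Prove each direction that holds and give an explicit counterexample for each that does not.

Only the forward implication holds.

Converse. This fails. Under t = F, u = F, q = F, the left side is false but the right side is true.

Forward direction. Assume the antecedent. If t is true, q → ((¬u → q) ∧ (u ∨ t)) reduces to true regardless of the other variables. If t is false, the antecedent forces (t = F, u = T, q = F) or (t = F, u = T, q = T), and q → ((¬u → q) ∧ (u ∨ t)) holds there. Either way q → ((¬u → q) ∧ (u ∨ t)) holds.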